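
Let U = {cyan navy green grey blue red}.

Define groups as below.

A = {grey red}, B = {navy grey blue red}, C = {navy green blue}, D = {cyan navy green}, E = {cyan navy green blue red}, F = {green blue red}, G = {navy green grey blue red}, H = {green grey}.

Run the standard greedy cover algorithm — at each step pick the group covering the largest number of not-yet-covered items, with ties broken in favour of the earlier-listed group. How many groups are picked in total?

Greedy: pick E (covers 5 new) → pick A (covers 1 new). Total picks: 2.

2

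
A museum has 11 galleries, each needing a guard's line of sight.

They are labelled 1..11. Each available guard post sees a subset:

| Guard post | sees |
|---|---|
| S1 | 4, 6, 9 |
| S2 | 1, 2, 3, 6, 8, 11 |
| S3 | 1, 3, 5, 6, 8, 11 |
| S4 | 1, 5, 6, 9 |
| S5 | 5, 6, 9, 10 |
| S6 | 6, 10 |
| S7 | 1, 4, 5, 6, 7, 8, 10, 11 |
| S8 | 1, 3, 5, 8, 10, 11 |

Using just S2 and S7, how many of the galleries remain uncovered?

Union of S2, S7 = {1, 2, 3, 4, 5, 6, 7, 8, 10, 11}.
Not covered: 9 — 1 gallery.

1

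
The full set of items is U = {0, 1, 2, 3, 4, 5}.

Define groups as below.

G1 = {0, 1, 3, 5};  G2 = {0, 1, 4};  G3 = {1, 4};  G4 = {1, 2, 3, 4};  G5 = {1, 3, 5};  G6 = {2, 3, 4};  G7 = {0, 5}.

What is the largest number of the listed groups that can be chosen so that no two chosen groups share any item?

G3, G7 are pairwise disjoint (G3={1,4}; G7={0,5}).
Every remaining group overlaps one of these, and no 3 of the listed groups are pairwise disjoint, so 2 is the maximum.

2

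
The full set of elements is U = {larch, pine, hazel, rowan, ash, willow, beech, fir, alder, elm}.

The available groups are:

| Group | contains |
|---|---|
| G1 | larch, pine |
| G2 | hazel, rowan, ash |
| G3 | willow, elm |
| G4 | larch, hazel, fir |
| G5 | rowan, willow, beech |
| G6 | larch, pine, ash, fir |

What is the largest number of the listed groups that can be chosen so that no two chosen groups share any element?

3

G1, G2, G3 are pairwise disjoint (G1={larch,pine}; G2={hazel,rowan,ash}; G3={willow,elm}).
Every remaining group overlaps one of these, and no 4 of the listed groups are pairwise disjoint, so 3 is the maximum.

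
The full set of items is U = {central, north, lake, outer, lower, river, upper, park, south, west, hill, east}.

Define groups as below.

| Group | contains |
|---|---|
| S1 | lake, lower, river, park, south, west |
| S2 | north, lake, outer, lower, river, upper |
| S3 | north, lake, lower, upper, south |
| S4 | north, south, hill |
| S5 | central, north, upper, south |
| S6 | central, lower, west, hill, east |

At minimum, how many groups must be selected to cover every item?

3

S1 and S2 and S6 together: S1 ∪ S2 ∪ S6 = {central, north, lake, outer, lower, river, upper, park, south, west, hill, east} — every item is covered.
Only S2 contains outer, so S2 is forced; the remaining 6 items need at least 2 more groups (each remaining group adds at most 4) — so at least 3 groups are needed, and 3 is optimal.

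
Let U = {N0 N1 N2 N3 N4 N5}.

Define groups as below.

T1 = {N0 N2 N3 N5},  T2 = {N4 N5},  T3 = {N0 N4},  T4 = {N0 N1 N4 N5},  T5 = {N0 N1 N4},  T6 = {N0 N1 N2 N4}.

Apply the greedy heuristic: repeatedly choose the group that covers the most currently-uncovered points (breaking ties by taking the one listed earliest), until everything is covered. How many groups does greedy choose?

2

Greedy: pick T1 (covers 4 new) → pick T4 (covers 2 new). Total picks: 2.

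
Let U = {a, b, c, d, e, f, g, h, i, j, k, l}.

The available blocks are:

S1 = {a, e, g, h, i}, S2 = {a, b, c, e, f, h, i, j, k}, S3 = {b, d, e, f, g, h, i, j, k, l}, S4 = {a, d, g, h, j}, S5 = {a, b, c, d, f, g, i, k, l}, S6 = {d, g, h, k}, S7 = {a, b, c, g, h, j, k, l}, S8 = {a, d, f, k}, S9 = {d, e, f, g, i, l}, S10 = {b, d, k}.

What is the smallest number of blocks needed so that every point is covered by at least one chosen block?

Take {S3, S5}. Their union is {a, b, c, d, e, f, g, h, i, j, k, l}, which is all 12 points.
No single block has all 12 points (the largest, S3, has 10), so 2 is optimal.

2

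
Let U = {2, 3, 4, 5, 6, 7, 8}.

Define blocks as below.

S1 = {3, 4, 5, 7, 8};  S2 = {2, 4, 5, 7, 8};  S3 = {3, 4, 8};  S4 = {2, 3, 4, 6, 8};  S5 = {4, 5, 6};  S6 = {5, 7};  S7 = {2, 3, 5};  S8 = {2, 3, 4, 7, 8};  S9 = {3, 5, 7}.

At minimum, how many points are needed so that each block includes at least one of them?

2

Take H = {4, 5}. Each listed block contains at least one of these, so H is a hitting set of size 2.
The blocks S4, S6 are pairwise disjoint, so any hitting set needs a separate point for each — at least 2. Hence 2 is optimal.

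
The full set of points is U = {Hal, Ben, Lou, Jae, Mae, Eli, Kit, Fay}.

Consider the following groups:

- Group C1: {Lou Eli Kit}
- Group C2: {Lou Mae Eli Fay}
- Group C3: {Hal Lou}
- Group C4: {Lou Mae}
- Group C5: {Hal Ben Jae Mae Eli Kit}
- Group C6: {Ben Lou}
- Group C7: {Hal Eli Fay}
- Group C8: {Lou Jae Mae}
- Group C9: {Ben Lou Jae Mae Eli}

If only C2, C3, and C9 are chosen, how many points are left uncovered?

1

Union of C2, C3, C9 = {Hal, Ben, Lou, Jae, Mae, Eli, Fay}.
Not covered: Kit — 1 point.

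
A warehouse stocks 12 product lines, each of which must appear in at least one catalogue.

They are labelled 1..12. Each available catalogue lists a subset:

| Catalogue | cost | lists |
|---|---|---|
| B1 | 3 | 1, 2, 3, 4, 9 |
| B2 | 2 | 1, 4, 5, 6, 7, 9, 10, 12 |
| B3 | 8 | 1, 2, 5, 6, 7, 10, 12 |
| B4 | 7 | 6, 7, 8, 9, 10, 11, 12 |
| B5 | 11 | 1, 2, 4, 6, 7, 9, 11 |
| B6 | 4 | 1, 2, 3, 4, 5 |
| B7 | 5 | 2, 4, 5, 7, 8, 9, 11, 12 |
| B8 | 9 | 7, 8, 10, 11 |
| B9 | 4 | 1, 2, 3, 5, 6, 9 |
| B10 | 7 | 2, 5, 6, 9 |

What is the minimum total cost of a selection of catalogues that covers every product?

10

B1, B2, B7 together cover every product (B1 ∪ B2 ∪ B7 = {1, 2, 3, 4, 5, 6, 7, 8, 9, 10, 11, 12}); total cost 3 + 2 + 5 = 10.
No covering selection has total cost below 10.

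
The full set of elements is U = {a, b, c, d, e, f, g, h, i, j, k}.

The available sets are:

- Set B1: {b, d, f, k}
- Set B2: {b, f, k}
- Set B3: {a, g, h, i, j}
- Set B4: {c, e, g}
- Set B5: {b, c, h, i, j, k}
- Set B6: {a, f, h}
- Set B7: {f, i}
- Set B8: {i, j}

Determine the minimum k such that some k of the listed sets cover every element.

3

B1 and B3 and B4 together: B1 ∪ B3 ∪ B4 = {a, b, c, d, e, f, g, h, i, j, k} — every element is covered.
Only B1 contains d, so B1 is forced; the remaining 7 elements need at least 2 more sets (each remaining set adds at most 5) — so at least 3 sets are needed, and 3 is optimal.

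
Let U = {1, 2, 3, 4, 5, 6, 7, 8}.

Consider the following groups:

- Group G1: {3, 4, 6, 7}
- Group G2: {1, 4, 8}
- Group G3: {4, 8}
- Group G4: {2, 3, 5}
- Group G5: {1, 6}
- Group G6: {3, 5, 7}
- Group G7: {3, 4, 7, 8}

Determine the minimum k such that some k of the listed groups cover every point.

G4, G5, and G7 cover everything between them: the union {1, 2, 3, 4, 5, 6, 7, 8} is all of U.
Only G4 contains 2, so G4 is forced; the remaining 5 points need at least 2 more groups (each remaining group adds at most 3) — so at least 3 groups are needed, and 3 is optimal.

3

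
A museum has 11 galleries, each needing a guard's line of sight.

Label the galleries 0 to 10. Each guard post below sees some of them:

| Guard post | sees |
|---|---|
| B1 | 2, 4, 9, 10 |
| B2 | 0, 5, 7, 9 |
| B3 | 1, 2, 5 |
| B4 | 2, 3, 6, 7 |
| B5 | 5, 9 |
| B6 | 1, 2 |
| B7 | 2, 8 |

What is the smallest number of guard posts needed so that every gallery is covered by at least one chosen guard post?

5

Take {B1, B2, B4, B6, B7}. Their union is {0, 1, 2, 3, 4, 5, 6, 7, 8, 9, 10}, which is all 11 galleries.
No 4 of the 7 guard posts cover everything (all 35 combinations miss at least one gallery), so 5 is optimal.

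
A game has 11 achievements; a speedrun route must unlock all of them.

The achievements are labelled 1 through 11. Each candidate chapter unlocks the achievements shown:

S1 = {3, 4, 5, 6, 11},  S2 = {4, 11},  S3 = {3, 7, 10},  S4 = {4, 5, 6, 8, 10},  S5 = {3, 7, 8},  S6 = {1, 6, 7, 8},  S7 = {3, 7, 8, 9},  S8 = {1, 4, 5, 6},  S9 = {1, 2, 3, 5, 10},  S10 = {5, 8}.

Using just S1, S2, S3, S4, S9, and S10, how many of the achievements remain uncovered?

Union of S1, S2, S3, S4, S9, S10 = {1, 2, 3, 4, 5, 6, 7, 8, 10, 11}.
Not covered: 9 — 1 achievement.

1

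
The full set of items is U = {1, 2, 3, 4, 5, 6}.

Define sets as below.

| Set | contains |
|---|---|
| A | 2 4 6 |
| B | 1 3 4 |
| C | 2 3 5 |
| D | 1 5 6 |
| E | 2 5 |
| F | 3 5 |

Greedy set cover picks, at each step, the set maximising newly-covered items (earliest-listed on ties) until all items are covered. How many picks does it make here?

Greedy: pick A (covers 3 new) → pick B (covers 2 new) → pick C (covers 1 new). Total picks: 3.

3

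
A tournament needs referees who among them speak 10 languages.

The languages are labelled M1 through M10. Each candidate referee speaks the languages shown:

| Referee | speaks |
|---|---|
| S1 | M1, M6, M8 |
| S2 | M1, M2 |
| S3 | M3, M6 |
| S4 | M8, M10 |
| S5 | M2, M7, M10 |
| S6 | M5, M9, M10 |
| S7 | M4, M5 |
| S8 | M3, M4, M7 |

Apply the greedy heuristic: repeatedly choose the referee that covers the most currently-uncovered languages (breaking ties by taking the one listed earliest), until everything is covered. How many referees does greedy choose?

Greedy: pick S1 (covers 3 new) → pick S5 (covers 3 new) → pick S6 (covers 2 new) → pick S8 (covers 2 new). Total picks: 4.

4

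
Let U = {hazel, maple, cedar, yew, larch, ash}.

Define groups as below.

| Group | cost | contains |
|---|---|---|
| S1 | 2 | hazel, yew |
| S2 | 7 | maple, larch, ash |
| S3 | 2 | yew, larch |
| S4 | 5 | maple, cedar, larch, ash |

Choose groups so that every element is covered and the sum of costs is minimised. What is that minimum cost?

S1, S4 together cover every element (S1 ∪ S4 = {hazel, maple, cedar, yew, larch, ash}); total cost 2 + 5 = 7.
No covering selection has total cost below 7.

7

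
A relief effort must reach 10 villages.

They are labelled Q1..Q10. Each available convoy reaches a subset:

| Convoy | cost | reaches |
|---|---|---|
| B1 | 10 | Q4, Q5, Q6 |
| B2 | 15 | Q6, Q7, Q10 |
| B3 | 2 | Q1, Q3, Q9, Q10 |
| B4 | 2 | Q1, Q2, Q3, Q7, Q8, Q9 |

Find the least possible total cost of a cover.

B1, B3, B4 together cover every village (B1 ∪ B3 ∪ B4 = {Q1, Q2, Q3, Q4, Q5, Q6, Q7, Q8, Q9, Q10}); total cost 10 + 2 + 2 = 14.
No covering selection has total cost below 14.

14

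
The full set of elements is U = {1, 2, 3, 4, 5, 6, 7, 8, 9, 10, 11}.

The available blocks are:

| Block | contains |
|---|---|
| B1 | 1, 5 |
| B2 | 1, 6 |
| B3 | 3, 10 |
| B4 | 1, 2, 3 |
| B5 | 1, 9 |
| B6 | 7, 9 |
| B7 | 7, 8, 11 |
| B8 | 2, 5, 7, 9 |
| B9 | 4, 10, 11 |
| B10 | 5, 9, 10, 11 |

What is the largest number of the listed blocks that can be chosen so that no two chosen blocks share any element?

B2, B3, B6 are pairwise disjoint (B2={1,6}; B3={3,10}; B6={7,9}).
Every remaining block overlaps one of these, and no 4 of the listed blocks are pairwise disjoint, so 3 is the maximum.

3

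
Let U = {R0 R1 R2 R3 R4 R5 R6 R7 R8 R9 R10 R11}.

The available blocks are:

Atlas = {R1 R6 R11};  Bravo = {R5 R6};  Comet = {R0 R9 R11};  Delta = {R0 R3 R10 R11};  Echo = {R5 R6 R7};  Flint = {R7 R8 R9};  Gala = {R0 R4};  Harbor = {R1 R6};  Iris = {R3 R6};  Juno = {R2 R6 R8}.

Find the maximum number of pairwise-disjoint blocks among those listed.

Flint, Gala, Harbor are pairwise disjoint (Flint={R7,R8,R9}; Gala={R0,R4}; Harbor={R1,R6}).
Every remaining block overlaps one of these, and no 4 of the listed blocks are pairwise disjoint, so 3 is the maximum.

3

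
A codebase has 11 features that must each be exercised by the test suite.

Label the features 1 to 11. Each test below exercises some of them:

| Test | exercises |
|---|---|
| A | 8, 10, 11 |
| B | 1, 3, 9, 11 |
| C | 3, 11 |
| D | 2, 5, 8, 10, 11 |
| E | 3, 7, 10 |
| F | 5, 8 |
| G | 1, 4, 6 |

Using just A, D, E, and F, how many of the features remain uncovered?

Union of A, D, E, F = {2, 3, 5, 7, 8, 10, 11}.
Not covered: 1, 4, 6, 9 — 4 features.

4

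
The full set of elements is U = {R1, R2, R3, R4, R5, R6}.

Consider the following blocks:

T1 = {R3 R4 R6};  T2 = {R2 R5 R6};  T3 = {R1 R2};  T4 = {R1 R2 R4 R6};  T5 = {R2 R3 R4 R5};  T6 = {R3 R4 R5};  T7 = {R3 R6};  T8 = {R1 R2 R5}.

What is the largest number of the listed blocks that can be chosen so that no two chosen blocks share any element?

2

T7, T8 are pairwise disjoint (T7={R3,R6}; T8={R1,R2,R5}).
Every remaining block overlaps one of these, and no 3 of the listed blocks are pairwise disjoint, so 2 is the maximum.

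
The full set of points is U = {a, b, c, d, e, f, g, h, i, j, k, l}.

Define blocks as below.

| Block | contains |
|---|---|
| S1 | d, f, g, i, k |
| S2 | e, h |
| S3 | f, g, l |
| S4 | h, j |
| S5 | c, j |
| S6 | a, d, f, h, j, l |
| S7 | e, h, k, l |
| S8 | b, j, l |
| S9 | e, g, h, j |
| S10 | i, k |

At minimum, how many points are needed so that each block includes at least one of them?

Take T = {c, h, k, l}. Each listed block contains at least one of these, so T is a hitting set of size 4.
The blocks S2, S3, S5, S10 are pairwise disjoint, so any hitting set needs a separate point for each — at least 4. Hence 4 is optimal.

4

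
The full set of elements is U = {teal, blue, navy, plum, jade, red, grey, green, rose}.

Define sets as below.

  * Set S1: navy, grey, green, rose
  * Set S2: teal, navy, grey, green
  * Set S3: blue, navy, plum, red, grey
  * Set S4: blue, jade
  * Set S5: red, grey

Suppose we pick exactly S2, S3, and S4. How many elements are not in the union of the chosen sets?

Union of S2, S3, S4 = {teal, blue, navy, plum, jade, red, grey, green}.
Not covered: rose — 1 element.

1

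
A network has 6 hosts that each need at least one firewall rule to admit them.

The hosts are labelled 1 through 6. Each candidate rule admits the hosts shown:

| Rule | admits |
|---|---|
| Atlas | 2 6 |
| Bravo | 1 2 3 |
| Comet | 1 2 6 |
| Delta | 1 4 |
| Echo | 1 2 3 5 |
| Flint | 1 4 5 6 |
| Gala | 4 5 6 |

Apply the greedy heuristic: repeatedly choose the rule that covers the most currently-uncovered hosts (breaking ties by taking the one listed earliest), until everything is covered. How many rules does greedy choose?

2

Greedy: pick Echo (covers 4 new) → pick Flint (covers 2 new). Total picks: 2.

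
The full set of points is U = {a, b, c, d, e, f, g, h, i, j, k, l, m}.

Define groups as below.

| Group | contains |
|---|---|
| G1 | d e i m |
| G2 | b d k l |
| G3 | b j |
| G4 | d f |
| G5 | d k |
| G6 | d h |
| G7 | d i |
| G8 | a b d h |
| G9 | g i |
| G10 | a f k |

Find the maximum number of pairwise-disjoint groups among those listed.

4

G3, G6, G9, G10 are pairwise disjoint (G3={b,j}; G6={d,h}; G9={g,i}; G10={a,f,k}).
Every remaining group overlaps one of these, and no 5 of the listed groups are pairwise disjoint, so 4 is the maximum.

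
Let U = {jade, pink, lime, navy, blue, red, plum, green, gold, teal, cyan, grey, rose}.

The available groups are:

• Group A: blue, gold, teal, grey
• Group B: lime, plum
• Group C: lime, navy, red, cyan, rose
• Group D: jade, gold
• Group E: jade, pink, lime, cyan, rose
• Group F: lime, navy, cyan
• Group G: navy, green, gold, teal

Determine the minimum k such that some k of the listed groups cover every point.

A, B, C, E, and G cover everything between them: the union {jade, pink, lime, navy, blue, red, plum, green, gold, teal, cyan, grey, rose} is all of U.
No 4 of the 7 groups cover everything (all 35 combinations miss at least one point), so 5 is optimal.

5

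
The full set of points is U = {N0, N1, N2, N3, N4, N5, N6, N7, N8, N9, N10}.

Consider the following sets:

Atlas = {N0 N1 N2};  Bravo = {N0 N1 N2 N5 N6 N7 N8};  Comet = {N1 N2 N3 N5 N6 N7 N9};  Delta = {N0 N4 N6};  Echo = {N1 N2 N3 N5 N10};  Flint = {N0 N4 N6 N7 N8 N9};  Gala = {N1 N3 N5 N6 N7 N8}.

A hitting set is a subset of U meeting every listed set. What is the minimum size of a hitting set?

2

Take H = {N2, N6}. Each listed set contains at least one of these, so H is a hitting set of size 2.
The sets Echo, Flint are pairwise disjoint, so any hitting set needs a separate point for each — at least 2. Hence 2 is optimal.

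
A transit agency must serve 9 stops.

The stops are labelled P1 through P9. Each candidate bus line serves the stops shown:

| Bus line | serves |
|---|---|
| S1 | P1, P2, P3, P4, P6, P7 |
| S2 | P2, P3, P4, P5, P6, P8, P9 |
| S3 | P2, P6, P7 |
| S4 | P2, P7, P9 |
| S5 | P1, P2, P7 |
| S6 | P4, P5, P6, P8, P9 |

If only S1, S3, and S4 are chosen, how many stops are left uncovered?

Union of S1, S3, S4 = {P1, P2, P3, P4, P6, P7, P9}.
Not covered: P5, P8 — 2 stops.

2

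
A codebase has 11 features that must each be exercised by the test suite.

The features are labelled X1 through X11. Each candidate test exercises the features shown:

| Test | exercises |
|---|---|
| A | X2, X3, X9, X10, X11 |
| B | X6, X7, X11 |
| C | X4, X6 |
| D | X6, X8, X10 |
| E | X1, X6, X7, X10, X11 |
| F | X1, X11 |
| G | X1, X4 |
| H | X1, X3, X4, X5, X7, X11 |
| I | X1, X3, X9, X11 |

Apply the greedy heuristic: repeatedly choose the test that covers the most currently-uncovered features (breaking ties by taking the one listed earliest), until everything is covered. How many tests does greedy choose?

Greedy: pick H (covers 6 new) → pick A (covers 3 new) → pick D (covers 2 new). Total picks: 3.

3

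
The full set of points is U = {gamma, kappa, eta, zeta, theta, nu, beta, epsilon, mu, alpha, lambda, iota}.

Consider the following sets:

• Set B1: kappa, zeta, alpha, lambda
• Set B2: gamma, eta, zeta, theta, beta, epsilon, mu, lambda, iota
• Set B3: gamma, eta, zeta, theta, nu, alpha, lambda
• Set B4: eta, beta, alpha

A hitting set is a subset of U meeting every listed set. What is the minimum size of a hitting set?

The 2 points {theta, alpha} hit every set.
No single point lies in every set, so at least 2 are needed and 2 is optimal.

2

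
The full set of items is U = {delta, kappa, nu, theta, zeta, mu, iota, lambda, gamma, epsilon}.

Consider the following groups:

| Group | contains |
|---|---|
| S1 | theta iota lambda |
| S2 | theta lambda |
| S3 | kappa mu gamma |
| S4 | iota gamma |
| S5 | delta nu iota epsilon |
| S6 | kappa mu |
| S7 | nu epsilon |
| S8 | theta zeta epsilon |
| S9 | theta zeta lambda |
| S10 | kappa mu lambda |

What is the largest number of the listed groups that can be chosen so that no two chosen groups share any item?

4

S4, S6, S7, S9 are pairwise disjoint (S4={iota,gamma}; S6={kappa,mu}; S7={nu,epsilon}; S9={theta,zeta,lambda}).
Every remaining group overlaps one of these, and no 5 of the listed groups are pairwise disjoint, so 4 is the maximum.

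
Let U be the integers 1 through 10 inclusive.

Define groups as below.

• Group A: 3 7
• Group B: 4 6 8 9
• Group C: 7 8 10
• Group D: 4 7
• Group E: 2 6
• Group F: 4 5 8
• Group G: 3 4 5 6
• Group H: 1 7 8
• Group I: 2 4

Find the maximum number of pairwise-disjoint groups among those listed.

A, E, F are pairwise disjoint (A={3,7}; E={2,6}; F={4,5,8}).
Every remaining group overlaps one of these, and no 4 of the listed groups are pairwise disjoint, so 3 is the maximum.

3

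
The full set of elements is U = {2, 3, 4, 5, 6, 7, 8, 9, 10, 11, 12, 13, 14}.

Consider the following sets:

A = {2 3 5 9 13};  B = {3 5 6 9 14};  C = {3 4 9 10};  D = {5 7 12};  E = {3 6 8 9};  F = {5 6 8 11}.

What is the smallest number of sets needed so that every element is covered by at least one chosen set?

5

A and B and C and D and F together: A ∪ B ∪ C ∪ D ∪ F = {2, 3, 4, 5, 6, 7, 8, 9, 10, 11, 12, 13, 14} — every element is covered.
Only B contains 14, so B is forced; the remaining 8 elements need at least 4 more sets (each remaining set adds at most 2) — so at least 5 sets are needed, and 5 is optimal.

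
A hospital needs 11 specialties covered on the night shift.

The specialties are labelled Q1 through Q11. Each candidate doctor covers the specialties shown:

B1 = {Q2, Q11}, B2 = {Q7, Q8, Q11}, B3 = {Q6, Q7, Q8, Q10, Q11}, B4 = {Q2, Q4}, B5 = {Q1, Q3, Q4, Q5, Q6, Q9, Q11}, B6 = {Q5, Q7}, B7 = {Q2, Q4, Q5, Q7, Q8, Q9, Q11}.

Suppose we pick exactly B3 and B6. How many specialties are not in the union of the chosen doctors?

Union of B3, B6 = {Q5, Q6, Q7, Q8, Q10, Q11}.
Not covered: Q1, Q2, Q3, Q4, Q9 — 5 specialties.

5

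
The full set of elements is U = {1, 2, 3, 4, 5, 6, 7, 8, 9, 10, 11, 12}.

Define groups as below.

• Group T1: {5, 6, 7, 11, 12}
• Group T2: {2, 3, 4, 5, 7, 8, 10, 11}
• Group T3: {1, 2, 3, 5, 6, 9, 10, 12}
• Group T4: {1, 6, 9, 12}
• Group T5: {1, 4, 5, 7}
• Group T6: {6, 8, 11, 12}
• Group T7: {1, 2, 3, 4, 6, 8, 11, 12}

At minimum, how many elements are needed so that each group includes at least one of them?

2

H = {4, 6} meets every group (each contains at least one member of H), and |H| = 2.
The groups T5, T6 are pairwise disjoint, so any hitting set needs a separate element for each — at least 2. Hence 2 is optimal.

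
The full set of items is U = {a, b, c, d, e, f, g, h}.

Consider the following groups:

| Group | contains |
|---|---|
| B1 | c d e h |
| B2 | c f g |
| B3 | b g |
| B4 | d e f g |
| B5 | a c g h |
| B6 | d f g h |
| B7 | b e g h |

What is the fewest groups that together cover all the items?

B5 and B6 and B7 together: B5 ∪ B6 ∪ B7 = {a, b, c, d, e, f, g, h} — every item is covered.
Only B5 contains a, so B5 is forced; the remaining 4 items need at least 2 more groups (each remaining group adds at most 3) — so at least 3 groups are needed, and 3 is optimal.

3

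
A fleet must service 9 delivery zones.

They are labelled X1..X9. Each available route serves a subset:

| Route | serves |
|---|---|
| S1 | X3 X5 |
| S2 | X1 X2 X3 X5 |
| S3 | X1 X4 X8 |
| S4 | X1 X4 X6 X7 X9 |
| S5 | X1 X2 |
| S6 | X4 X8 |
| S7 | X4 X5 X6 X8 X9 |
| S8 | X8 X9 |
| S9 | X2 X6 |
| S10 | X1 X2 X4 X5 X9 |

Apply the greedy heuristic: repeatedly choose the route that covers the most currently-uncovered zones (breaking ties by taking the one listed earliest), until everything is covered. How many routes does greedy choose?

3

Greedy: pick S4 (covers 5 new) → pick S2 (covers 3 new) → pick S3 (covers 1 new). Total picks: 3.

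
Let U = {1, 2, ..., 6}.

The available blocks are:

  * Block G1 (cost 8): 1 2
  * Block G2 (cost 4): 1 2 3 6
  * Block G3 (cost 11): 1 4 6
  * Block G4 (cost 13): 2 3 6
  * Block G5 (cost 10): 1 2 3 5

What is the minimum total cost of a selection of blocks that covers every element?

G3, G5 together cover every element (G3 ∪ G5 = {1, 2, 3, 4, 5, 6}); total cost 11 + 10 = 21.
The greedy pick G2, G5, G3 costs 25; no covering selection beats 21.

21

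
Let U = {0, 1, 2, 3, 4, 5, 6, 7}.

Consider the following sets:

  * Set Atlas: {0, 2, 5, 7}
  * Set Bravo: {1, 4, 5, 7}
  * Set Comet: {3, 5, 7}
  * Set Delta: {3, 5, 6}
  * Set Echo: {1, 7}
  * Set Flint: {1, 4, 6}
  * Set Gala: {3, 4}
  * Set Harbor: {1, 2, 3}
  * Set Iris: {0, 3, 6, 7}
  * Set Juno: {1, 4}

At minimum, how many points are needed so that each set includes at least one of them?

The 3 points {1, 3, 5} hit every set.
No choice of 2 points meets every set, so 3 is the minimum.

3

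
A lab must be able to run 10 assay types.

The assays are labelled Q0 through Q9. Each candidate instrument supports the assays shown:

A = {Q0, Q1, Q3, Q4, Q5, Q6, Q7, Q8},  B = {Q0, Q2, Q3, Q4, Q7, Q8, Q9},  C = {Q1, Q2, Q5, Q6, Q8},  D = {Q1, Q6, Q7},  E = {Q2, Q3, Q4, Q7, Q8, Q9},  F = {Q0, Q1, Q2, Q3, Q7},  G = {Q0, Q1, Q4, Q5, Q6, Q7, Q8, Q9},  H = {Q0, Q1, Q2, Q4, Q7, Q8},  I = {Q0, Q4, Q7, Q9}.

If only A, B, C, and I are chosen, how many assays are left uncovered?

0

Union of A, B, C, I = {Q0, Q1, Q2, Q3, Q4, Q5, Q6, Q7, Q8, Q9} — that's every assay, so 0 are uncovered.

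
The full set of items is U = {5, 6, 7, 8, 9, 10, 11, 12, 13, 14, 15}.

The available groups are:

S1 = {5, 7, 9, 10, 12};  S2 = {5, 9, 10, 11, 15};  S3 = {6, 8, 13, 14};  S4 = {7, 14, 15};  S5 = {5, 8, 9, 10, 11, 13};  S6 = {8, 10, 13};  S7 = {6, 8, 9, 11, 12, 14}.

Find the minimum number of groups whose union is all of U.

S1, S2, and S3 cover everything between them: the union {5, 6, 7, 8, 9, 10, 11, 12, 13, 14, 15} is all of U.
No 2 of the 7 groups cover everything (all 21 combinations miss at least one item), so 3 is optimal.

3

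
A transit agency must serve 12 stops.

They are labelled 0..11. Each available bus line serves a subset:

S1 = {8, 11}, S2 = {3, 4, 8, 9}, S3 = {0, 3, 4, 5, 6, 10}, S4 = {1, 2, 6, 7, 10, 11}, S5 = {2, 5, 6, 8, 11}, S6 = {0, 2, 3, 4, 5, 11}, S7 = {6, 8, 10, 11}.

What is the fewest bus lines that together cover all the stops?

S2 and S4 and S6 together: S2 ∪ S4 ∪ S6 = {0, 1, 2, 3, 4, 5, 6, 7, 8, 9, 10, 11} — every stop is covered.
Only S4 contains 1, so S4 is forced; the remaining 6 stops need at least 2 more bus lines (each remaining bus line adds at most 4) — so at least 3 bus lines are needed, and 3 is optimal.

3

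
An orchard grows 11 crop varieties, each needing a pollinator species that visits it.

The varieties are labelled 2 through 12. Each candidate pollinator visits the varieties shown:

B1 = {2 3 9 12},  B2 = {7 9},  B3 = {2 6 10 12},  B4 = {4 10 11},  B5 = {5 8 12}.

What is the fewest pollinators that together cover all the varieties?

B1 and B2 and B3 and B4 and B5 together: B1 ∪ B2 ∪ B3 ∪ B4 ∪ B5 = {2, 3, 4, 5, 6, 7, 8, 9, 10, 11, 12} — every variety is covered.
Only B3 contains 6, so B3 is forced; the remaining 7 varieties need at least 4 more pollinators (each remaining pollinator adds at most 2) — so at least 5 pollinators are needed, and 5 is optimal.

5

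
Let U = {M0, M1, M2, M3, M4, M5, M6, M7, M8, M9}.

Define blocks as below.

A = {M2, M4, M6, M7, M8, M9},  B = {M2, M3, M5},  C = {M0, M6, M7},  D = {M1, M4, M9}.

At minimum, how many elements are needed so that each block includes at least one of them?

3

Take H = {M0, M3, M4}. Each listed block contains at least one of these, so H is a hitting set of size 3.
The blocks B, C, D are pairwise disjoint, so any hitting set needs a separate element for each — at least 3. Hence 3 is optimal.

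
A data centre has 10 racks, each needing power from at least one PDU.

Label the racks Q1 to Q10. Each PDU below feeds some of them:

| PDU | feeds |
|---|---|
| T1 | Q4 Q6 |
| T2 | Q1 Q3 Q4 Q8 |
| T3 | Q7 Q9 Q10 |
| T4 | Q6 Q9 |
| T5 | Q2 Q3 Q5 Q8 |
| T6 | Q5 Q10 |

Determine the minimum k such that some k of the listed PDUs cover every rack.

Take {T1, T2, T3, T5}. Their union is {Q1, Q2, Q3, Q4, Q5, Q6, Q7, Q8, Q9, Q10}, which is all 10 racks.
No 3 of the 6 PDUs cover everything (all 20 combinations miss at least one rack), so 4 is optimal.

4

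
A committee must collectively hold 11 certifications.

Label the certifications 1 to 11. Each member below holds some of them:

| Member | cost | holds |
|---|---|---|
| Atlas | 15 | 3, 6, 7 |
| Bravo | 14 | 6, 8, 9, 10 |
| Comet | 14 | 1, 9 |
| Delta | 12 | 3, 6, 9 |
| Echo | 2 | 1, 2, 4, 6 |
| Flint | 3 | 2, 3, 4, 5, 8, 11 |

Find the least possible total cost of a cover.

Atlas, Bravo, Echo, Flint together cover every certification (Atlas ∪ Bravo ∪ Echo ∪ Flint = {1, 2, 3, 4, 5, 6, 7, 8, 9, 10, 11}); total cost 15 + 14 + 2 + 3 = 34.
No covering selection has total cost below 34.

34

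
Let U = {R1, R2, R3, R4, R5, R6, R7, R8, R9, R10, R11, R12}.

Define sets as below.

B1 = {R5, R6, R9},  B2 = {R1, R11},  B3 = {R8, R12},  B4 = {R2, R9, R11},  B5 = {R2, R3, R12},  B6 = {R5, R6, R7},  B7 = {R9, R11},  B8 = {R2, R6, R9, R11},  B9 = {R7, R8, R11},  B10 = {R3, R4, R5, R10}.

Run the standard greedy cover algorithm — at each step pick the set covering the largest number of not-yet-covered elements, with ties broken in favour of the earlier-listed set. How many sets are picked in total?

5

Greedy: pick B8 (covers 4 new) → pick B10 (covers 4 new) → pick B3 (covers 2 new) → pick B2 (covers 1 new) → pick B6 (covers 1 new). Total picks: 5.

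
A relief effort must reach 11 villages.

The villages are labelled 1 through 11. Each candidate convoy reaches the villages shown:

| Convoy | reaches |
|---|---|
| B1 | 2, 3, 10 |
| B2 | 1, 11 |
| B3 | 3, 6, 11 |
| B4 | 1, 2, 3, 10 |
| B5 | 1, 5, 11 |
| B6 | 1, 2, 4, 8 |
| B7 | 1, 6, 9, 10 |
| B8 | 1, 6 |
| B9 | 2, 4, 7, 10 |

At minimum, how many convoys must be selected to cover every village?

5

Take {B3, B5, B6, B7, B9}. Their union is {1, 2, 3, 4, 5, 6, 7, 8, 9, 10, 11}, which is all 11 villages.
No 4 of the 9 convoys cover everything (all 126 combinations miss at least one village), so 5 is optimal.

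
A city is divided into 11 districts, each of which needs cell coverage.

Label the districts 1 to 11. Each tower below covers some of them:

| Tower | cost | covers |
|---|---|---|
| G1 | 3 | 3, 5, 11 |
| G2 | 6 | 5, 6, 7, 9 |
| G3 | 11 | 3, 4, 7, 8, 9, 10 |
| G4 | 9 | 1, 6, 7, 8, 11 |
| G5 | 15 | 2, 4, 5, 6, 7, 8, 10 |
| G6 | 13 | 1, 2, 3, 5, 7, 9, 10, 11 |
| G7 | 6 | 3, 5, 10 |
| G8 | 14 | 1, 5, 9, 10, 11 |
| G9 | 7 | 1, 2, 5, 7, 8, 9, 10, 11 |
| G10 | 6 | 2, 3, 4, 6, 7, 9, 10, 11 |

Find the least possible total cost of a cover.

G9, G10 together cover every district (G9 ∪ G10 = {1, 2, 3, 4, 5, 6, 7, 8, 9, 10, 11}); total cost 7 + 6 = 13.
No covering selection has total cost below 13.

13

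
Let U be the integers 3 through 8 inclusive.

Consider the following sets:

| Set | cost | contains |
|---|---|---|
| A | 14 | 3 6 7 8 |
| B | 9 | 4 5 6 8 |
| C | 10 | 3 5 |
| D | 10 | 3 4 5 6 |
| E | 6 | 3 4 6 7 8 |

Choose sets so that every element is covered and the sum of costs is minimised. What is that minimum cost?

15

B, E together cover every element (B ∪ E = {3, 4, 5, 6, 7, 8}); total cost 9 + 6 = 15.
No covering selection has total cost below 15.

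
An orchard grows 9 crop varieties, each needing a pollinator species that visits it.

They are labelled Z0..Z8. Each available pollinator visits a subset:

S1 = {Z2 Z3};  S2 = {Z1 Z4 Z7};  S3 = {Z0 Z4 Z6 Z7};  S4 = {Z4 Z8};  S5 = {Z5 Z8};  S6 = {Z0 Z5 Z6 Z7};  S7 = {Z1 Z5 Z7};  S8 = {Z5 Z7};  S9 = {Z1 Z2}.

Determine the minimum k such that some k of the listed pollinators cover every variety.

4

S1 and S4 and S6 and S9 together: S1 ∪ S4 ∪ S6 ∪ S9 = {Z0, Z1, Z2, Z3, Z4, Z5, Z6, Z7, Z8} — every variety is covered.
No 3 of the 9 pollinators cover everything (all 84 combinations miss at least one variety), so 4 is optimal.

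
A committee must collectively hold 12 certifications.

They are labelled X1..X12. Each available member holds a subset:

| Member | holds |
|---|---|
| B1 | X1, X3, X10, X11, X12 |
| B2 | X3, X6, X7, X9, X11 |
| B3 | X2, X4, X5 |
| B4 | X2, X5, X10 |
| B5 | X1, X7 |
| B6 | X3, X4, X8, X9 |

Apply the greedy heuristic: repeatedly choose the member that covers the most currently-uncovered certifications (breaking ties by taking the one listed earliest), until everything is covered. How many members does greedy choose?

4

Greedy: pick B1 (covers 5 new) → pick B2 (covers 3 new) → pick B3 (covers 3 new) → pick B6 (covers 1 new). Total picks: 4.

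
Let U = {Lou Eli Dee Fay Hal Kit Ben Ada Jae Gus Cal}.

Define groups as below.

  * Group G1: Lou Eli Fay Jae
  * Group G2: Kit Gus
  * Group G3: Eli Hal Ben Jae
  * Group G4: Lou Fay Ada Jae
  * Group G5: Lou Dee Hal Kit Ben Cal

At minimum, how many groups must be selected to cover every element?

Take {G1, G2, G4, G5}. Their union is {Lou, Eli, Dee, Fay, Hal, Kit, Ben, Ada, Jae, Gus, Cal}, which is all 11 elements.
No 3 of the 5 groups cover everything (all 10 combinations miss at least one element), so 4 is optimal.

4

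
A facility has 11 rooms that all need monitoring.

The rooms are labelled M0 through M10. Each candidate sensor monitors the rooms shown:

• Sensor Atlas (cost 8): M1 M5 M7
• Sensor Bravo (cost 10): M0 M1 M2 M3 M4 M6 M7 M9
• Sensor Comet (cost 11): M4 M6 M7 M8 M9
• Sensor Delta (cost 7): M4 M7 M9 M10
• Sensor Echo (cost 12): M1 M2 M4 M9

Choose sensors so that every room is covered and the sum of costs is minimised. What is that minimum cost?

Atlas, Bravo, Comet, Delta together cover every room (Atlas ∪ Bravo ∪ Comet ∪ Delta = {M0, M1, M2, M3, M4, M5, M6, M7, M8, M9, M10}); total cost 8 + 10 + 11 + 7 = 36.
No covering selection has total cost below 36.

36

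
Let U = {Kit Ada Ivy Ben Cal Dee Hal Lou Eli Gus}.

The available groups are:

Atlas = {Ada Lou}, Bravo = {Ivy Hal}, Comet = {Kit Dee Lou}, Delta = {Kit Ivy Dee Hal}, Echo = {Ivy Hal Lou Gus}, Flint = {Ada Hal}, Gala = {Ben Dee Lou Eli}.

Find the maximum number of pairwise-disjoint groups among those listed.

Bravo, Gala are pairwise disjoint (Bravo={Ivy,Hal}; Gala={Ben,Dee,Lou,Eli}).
Every remaining group overlaps one of these, and no 3 of the listed groups are pairwise disjoint, so 2 is the maximum.

2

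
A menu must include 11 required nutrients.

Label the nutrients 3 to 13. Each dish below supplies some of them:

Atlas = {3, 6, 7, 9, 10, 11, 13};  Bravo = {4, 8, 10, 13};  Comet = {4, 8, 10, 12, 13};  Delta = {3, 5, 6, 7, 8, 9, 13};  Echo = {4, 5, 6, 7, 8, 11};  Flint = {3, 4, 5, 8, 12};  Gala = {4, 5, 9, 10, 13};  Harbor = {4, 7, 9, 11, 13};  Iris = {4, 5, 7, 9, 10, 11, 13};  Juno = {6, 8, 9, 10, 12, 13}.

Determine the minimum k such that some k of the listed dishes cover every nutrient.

Take {Atlas, Flint}. Their union is {3, 4, 5, 6, 7, 8, 9, 10, 11, 12, 13}, which is all 11 nutrients.
No single dish has all 11 nutrients (the largest, Atlas, has 7), so 2 is optimal.

2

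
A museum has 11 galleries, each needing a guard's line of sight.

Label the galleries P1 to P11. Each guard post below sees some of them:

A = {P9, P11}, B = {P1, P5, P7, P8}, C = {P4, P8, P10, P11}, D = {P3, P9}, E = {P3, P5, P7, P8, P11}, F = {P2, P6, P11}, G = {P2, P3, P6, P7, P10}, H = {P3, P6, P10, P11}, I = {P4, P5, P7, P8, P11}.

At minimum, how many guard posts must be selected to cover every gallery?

B and C and D and G together: B ∪ C ∪ D ∪ G = {P1, P2, P3, P4, P5, P6, P7, P8, P9, P10, P11} — every gallery is covered.
No 3 of the 9 guard posts cover everything (all 84 combinations miss at least one gallery), so 4 is optimal.

4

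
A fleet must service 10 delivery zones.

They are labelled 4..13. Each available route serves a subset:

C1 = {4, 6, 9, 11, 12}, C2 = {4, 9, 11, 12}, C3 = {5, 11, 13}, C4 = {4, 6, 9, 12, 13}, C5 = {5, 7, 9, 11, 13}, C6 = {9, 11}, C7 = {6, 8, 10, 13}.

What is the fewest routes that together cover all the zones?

Take {C4, C5, C7}. Their union is {4, 5, 6, 7, 8, 9, 10, 11, 12, 13}, which is all 10 zones.
Only C5 contains 7, so C5 is forced; the remaining 5 zones need at least 2 more routes (each remaining route adds at most 3) — so at least 3 routes are needed, and 3 is optimal.

3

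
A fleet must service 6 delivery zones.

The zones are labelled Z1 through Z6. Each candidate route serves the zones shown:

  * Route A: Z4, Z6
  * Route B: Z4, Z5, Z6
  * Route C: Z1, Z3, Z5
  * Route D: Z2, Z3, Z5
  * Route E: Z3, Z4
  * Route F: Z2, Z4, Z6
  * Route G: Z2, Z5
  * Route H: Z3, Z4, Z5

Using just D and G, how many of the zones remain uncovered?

Union of D, G = {Z2, Z3, Z5}.
Not covered: Z1, Z4, Z6 — 3 zones.

3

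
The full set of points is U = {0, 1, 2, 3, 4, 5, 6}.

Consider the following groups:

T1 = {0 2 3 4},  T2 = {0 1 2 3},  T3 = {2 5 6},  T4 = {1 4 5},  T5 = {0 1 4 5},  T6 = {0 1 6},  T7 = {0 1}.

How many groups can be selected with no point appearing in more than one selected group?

2

T3, T7 are pairwise disjoint (T3={2,5,6}; T7={0,1}).
Every remaining group overlaps one of these, and no 3 of the listed groups are pairwise disjoint, so 2 is the maximum.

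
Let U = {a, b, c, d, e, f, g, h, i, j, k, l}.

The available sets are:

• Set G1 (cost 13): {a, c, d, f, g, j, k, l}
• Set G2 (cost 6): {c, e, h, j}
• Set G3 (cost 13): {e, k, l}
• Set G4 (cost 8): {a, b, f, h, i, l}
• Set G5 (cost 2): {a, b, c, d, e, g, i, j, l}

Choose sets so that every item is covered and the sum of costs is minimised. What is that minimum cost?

21

G1, G2, G5 together cover every item (G1 ∪ G2 ∪ G5 = {a, b, c, d, e, f, g, h, i, j, k, l}); total cost 13 + 6 + 2 = 21.
The greedy pick G5, G4, G1 costs 23; no covering selection beats 21.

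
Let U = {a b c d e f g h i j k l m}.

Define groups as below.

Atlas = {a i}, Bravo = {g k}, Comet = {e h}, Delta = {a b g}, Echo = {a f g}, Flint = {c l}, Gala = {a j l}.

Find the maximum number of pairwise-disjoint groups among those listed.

Atlas, Bravo, Comet, Flint are pairwise disjoint (Atlas={a,i}; Bravo={g,k}; Comet={e,h}; Flint={c,l}).
Every remaining group overlaps one of these, and no 5 of the listed groups are pairwise disjoint, so 4 is the maximum.

4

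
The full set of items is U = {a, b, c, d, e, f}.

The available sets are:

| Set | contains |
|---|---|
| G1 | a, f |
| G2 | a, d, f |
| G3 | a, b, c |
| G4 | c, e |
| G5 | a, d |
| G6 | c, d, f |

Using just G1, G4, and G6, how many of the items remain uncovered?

1

Union of G1, G4, G6 = {a, c, d, e, f}.
Not covered: b — 1 item.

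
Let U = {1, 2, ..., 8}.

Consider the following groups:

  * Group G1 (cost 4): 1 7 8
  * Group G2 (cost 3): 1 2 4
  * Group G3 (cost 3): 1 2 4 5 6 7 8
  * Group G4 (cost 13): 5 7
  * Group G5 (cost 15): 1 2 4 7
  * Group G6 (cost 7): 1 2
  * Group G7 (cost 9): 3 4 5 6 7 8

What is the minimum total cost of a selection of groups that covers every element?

12

G3, G7 together cover every element (G3 ∪ G7 = {1, 2, 3, 4, 5, 6, 7, 8}); total cost 3 + 9 = 12.
No covering selection has total cost below 12.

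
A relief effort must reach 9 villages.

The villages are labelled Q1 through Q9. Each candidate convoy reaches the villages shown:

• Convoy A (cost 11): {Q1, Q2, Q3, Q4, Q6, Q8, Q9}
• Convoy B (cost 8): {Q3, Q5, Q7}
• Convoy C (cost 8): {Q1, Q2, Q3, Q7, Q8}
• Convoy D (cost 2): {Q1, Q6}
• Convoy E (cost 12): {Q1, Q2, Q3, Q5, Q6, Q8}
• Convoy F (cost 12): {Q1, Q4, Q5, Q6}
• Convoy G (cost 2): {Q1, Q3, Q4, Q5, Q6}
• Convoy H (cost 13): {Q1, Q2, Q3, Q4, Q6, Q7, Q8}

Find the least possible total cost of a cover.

A, B together cover every village (A ∪ B = {Q1, Q2, Q3, Q4, Q5, Q6, Q7, Q8, Q9}); total cost 11 + 8 = 19.
The greedy pick G, C, A costs 21; no covering selection beats 19.

19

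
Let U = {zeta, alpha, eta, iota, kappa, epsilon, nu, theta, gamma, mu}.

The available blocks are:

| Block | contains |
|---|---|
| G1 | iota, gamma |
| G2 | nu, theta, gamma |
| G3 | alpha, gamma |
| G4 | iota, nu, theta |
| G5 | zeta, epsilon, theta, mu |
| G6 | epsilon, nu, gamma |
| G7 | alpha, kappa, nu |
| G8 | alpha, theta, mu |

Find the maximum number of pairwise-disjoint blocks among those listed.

3

G1, G5, G7 are pairwise disjoint (G1={iota,gamma}; G5={zeta,epsilon,theta,mu}; G7={alpha,kappa,nu}).
Every remaining block overlaps one of these, and no 4 of the listed blocks are pairwise disjoint, so 3 is the maximum.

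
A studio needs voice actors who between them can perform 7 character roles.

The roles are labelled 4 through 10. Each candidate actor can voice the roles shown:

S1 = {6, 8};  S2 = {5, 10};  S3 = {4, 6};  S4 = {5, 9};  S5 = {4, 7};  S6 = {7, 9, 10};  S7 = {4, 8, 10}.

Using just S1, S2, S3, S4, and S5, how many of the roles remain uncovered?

0

Union of S1, S2, S3, S4, S5 = {4, 5, 6, 7, 8, 9, 10} — that's every role, so 0 are uncovered.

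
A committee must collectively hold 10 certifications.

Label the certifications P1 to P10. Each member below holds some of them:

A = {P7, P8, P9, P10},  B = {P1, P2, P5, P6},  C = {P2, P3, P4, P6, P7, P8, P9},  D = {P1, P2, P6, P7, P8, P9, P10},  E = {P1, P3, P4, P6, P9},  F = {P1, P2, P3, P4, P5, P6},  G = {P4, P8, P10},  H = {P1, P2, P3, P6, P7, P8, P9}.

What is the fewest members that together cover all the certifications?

Take {D, F}. Their union is {P1, P2, P3, P4, P5, P6, P7, P8, P9, P10}, which is all 10 certifications.
No single member has all 10 certifications (the largest, C, has 7), so 2 is optimal.

2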